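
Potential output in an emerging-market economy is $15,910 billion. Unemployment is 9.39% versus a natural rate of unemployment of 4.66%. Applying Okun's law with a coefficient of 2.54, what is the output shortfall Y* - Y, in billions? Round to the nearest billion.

$1,911 billion

Output gap = -2.54 × (9.39 - 4.66) = -2.54 × 4.73 = -12.0142%.
Actual GDP ≈ 15910 × 0.879858 ≈ 13999 billion, so the shortfall is 15910 - 13999 = 1911 billion.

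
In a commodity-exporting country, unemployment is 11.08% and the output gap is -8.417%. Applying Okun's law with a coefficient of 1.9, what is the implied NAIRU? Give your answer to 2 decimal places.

6.65%

From Okun's law, u - u* = -(output gap)/β = -(-8.417)/1.9 = 4.43 points.
So u* = 11.08 - 4.43 = 6.65%.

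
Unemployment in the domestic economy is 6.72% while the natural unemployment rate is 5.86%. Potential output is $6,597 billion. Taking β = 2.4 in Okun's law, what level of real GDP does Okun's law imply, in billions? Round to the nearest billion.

$6,461 billion

Unemployment gap = 6.72 - 5.86 = 0.86 points, so the output gap is -2.4 × 0.86 = -2.064%.
Actual GDP = 6597 × (1 - 2.064/100) = 6597 × 0.97936 ≈ 6461 billion.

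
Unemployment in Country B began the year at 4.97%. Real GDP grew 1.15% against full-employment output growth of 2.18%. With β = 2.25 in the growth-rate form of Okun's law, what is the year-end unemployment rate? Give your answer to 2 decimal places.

Growth-rate Okun's law: g_Y = g_Y* - β × Δu, so Δu = (g_Y* - g_Y)/β.
Δu = (2.18 - 1.15)/2.25 = 1.03/2.25 = 0.46 percentage points.
Year-end unemployment = 4.97 + 0.46 = 5.43%.

5.43%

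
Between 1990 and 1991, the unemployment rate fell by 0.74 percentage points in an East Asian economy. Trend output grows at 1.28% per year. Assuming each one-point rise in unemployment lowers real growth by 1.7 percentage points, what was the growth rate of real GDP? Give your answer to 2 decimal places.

Growth-rate Okun's law: g_Y = g_Y* - β × Δu.
g_Y = 1.28 - 1.7 × (-0.74) = 1.28 + 1.258 = 2.538%, i.e. 2.54% to 2 d.p.

2.54%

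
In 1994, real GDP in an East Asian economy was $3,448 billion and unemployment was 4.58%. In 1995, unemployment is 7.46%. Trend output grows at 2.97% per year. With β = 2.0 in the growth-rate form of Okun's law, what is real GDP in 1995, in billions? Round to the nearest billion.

$3,352 billion

Δu = 7.46 - 4.58 = 2.88 points.
Okun's law (growth form): g_Y = g_Y* - β × Δu = 2.97 - 2.0 × (2.88) = 2.97 - 5.76 = -2.79%.
Real GDP in the next year = 3448 × (1 - 2.79/100) = 3448 × 0.9721 ≈ 3352 billion.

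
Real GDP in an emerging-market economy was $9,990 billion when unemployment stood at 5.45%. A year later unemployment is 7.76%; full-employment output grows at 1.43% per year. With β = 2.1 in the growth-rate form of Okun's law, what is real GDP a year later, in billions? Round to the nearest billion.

$9,648 billion

Δu = 7.76 - 5.45 = 2.31 points.
Okun's law (growth form): g_Y = g_Y* - β × Δu = 1.43 - 2.1 × (2.31) = 1.43 - 4.851 = -3.421%.
Real GDP in the next year = 9990 × (1 - 3.421/100) = 9990 × 0.96579 ≈ 9648 billion.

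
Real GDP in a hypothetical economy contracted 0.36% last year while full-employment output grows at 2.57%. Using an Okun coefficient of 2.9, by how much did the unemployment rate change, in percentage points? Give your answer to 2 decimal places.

1.01 percentage points

Growth-rate Okun's law: g_Y = g_Y* - β × Δu, so Δu = (g_Y* - g_Y)/β.
Δu = (2.57 + 0.36)/2.9 = 2.93/2.9 = 1.01 percentage points.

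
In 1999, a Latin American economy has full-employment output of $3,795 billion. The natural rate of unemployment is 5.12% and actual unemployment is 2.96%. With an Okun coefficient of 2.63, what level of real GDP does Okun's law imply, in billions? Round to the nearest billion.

$4,011 billion

Unemployment gap = 2.96 - 5.12 = -2.16 points, so the output gap is -2.63 × (-2.16) = 5.6808%.
Actual GDP = 3795 × (1 + 5.6808/100) = 3795 × 1.056808 ≈ 4011 billion.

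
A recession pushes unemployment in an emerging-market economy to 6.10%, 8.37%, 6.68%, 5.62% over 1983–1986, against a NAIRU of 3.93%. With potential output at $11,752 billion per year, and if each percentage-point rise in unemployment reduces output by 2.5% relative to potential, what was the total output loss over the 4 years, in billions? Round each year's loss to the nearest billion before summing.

$3,247 billion

Year 1983: gap = -2.5 × (6.1 - 3.93) = -5.425%, loss ≈ 11752 × 5.425/100 ≈ 638.
Year 1984: gap = -2.5 × (8.37 - 3.93) = -11.1%, loss ≈ 11752 × 11.1/100 ≈ 1304.
Year 1985: gap = -2.5 × (6.68 - 3.93) = -6.875%, loss ≈ 11752 × 6.875/100 ≈ 808.
Year 1986: gap = -2.5 × (5.62 - 3.93) = -4.225%, loss ≈ 11752 × 4.225/100 ≈ 497.
Total lost output = 638 + 1304 + 808 + 497 = 3247 billion.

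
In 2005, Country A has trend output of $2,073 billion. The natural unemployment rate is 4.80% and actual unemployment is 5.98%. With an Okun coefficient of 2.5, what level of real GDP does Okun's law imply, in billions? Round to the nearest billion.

$2,012 billion

Unemployment gap = 5.98 - 4.8 = 1.18 points, so the output gap is -2.5 × 1.18 = -2.95%.
Actual GDP = 2073 × (1 - 2.95/100) = 2073 × 0.9705 ≈ 2012 billion.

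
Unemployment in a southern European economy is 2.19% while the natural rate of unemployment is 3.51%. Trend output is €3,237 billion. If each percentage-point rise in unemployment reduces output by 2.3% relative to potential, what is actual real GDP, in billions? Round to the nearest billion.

€3,335 billion

Unemployment gap = 2.19 - 3.51 = -1.32 points, so the output gap is -2.3 × (-1.32) = 3.036%.
Actual GDP = 3237 × (1 + 3.036/100) = 3237 × 1.03036 ≈ 3335 billion.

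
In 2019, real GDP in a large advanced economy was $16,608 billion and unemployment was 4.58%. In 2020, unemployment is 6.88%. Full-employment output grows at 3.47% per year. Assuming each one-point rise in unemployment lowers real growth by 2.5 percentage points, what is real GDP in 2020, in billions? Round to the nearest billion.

$16,229 billion

Δu = 6.88 - 4.58 = 2.3 points.
Okun's law (growth form): g_Y = g_Y* - β × Δu = 3.47 - 2.5 × (2.30) = 3.47 - 5.75 = -2.28%.
Real GDP in the next year = 16608 × (1 - 2.28/100) = 16608 × 0.9772 ≈ 16229 billion.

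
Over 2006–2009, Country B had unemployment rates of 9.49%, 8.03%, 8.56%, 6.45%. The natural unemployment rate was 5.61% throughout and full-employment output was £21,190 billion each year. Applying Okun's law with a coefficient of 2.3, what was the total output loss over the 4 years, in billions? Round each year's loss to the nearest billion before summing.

£4,917 billion

Year 2006: gap = -2.3 × (9.49 - 5.61) = -8.924%, loss ≈ 21190 × 8.924/100 ≈ 1891.
Year 2007: gap = -2.3 × (8.03 - 5.61) = -5.566%, loss ≈ 21190 × 5.566/100 ≈ 1179.
Year 2008: gap = -2.3 × (8.56 - 5.61) = -6.785%, loss ≈ 21190 × 6.785/100 ≈ 1438.
Year 2009: gap = -2.3 × (6.45 - 5.61) = -1.932%, loss ≈ 21190 × 1.932/100 ≈ 409.
Total lost output = 1891 + 1179 + 1438 + 409 = 4917 billion.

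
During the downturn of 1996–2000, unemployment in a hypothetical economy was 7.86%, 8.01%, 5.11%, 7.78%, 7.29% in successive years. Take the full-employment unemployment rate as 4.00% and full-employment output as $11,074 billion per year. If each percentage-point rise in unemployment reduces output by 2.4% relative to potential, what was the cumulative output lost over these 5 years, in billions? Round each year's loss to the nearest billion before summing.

Year 1996: gap = -2.4 × (7.86 - 4) = -9.264%, loss ≈ 11074 × 9.264/100 ≈ 1026.
Year 1997: gap = -2.4 × (8.01 - 4) = -9.624%, loss ≈ 11074 × 9.624/100 ≈ 1066.
Year 1998: gap = -2.4 × (5.11 - 4) = -2.664%, loss ≈ 11074 × 2.664/100 ≈ 295.
Year 1999: gap = -2.4 × (7.78 - 4) = -9.072%, loss ≈ 11074 × 9.072/100 ≈ 1005.
Year 2000: gap = -2.4 × (7.29 - 4) = -7.896%, loss ≈ 11074 × 7.896/100 ≈ 874.
Total lost output = 1026 + 1066 + 295 + 1005 + 874 = 4266 billion.

$4,266 billion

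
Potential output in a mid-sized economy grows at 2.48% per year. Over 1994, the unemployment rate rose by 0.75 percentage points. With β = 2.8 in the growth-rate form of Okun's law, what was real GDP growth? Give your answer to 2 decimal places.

0.38%

Growth-rate Okun's law: g_Y = g_Y* - β × Δu.
g_Y = 2.48 - 2.8 × (0.75) = 2.48 - 2.1 = 0.38%, i.e. 0.38% to 2 d.p.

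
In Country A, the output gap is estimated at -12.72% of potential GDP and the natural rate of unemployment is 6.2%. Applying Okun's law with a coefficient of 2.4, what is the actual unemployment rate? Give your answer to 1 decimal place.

11.5%

From Okun's law, u - u* = -(output gap)/β = -(-12.72)/2.4 = 5.3 points.
So u = 6.2 + 5.3 = 11.5%.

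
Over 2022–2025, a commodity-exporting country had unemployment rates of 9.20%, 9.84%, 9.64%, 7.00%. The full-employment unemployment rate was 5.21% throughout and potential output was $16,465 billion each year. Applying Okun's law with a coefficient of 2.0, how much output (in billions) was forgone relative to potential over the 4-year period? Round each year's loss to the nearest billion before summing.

Year 2022: gap = -2.0 × (9.2 - 5.21) = -7.98%, loss ≈ 16465 × 7.98/100 ≈ 1314.
Year 2023: gap = -2.0 × (9.84 - 5.21) = -9.26%, loss ≈ 16465 × 9.26/100 ≈ 1525.
Year 2024: gap = -2.0 × (9.64 - 5.21) = -8.86%, loss ≈ 16465 × 8.86/100 ≈ 1459.
Year 2025: gap = -2.0 × (7 - 5.21) = -3.58%, loss ≈ 16465 × 3.58/100 ≈ 589.
Total lost output = 1314 + 1525 + 1459 + 589 = 4887 billion.

$4,887 billion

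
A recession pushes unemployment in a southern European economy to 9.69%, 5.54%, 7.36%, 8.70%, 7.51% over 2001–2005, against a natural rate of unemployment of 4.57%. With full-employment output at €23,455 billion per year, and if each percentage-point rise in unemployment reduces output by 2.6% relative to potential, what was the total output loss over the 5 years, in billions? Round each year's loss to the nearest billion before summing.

Year 2001: gap = -2.6 × (9.69 - 4.57) = -13.312%, loss ≈ 23455 × 13.312/100 ≈ 3122.
Year 2002: gap = -2.6 × (5.54 - 4.57) = -2.522%, loss ≈ 23455 × 2.522/100 ≈ 592.
Year 2003: gap = -2.6 × (7.36 - 4.57) = -7.254%, loss ≈ 23455 × 7.254/100 ≈ 1701.
Year 2004: gap = -2.6 × (8.7 - 4.57) = -10.738%, loss ≈ 23455 × 10.738/100 ≈ 2519.
Year 2005: gap = -2.6 × (7.51 - 4.57) = -7.644%, loss ≈ 23455 × 7.644/100 ≈ 1793.
Total lost output = 3122 + 592 + 1701 + 2519 + 1793 = 9727 billion.

€9,727 billion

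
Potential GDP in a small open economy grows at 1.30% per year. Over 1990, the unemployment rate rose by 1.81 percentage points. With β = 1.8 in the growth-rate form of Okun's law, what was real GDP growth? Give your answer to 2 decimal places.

Growth-rate Okun's law: g_Y = g_Y* - β × Δu.
g_Y = 1.30 - 1.8 × (1.81) = 1.3 - 3.258 = -1.958%, i.e. -1.96% to 2 d.p.

-1.96%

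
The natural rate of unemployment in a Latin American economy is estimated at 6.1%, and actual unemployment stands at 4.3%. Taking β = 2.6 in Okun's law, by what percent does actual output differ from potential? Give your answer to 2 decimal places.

4.68%

The unemployment gap is 4.3 - 6.1 = -1.8 percentage points.
Okun's law gives an output gap of -2.6 × (-1.8) = 4.68%, i.e. 4.68% above potential.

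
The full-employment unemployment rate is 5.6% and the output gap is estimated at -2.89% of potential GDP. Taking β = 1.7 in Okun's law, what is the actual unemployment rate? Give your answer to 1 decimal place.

7.3%

From Okun's law, u - u* = -(output gap)/β = -(-2.89)/1.7 = 1.7 points.
So u = 5.6 + 1.7 = 7.3%.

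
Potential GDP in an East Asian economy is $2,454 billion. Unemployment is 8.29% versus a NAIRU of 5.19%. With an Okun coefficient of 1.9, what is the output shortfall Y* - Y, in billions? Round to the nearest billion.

Output gap = -1.9 × (8.29 - 5.19) = -1.9 × 3.1 = -5.89%.
Actual GDP ≈ 2454 × 0.9411 ≈ 2309 billion, so the shortfall is 2454 - 2309 = 145 billion.

$145 billion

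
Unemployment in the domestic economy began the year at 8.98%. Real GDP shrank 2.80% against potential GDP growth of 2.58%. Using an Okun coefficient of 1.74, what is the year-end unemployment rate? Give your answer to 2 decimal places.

Growth-rate Okun's law: g_Y = g_Y* - β × Δu, so Δu = (g_Y* - g_Y)/β.
Δu = (2.58 + 2.8)/1.74 = 5.38/1.74 = 3.09 percentage points.
Year-end unemployment = 8.98 + 3.09 = 12.07%.

12.07%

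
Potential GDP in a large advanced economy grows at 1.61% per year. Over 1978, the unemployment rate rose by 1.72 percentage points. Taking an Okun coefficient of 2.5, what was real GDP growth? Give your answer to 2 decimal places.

Growth-rate Okun's law: g_Y = g_Y* - β × Δu.
g_Y = 1.61 - 2.5 × (1.72) = 1.61 - 4.3 = -2.69%, i.e. -2.69% to 2 d.p.

-2.69%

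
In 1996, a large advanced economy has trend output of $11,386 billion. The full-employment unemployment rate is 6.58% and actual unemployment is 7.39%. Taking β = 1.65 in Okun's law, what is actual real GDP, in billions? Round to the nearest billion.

$11,234 billion

Unemployment gap = 7.39 - 6.58 = 0.81 points, so the output gap is -1.65 × 0.81 = -1.3365%.
Actual GDP = 11386 × (1 - 1.3365/100) = 11386 × 0.986635 ≈ 11234 billion.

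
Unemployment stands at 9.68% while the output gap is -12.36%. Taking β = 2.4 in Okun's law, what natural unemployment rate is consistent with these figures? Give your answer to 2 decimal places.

From Okun's law, u - u* = -(output gap)/β = -(-12.36)/2.4 = 5.15 points.
So u* = 9.68 - 5.15 = 4.53%.

4.53%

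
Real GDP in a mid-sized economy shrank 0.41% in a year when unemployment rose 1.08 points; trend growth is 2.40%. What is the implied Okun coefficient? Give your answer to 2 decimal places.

Growth form: g_Y = g_Y* - β × Δu, so β = (g_Y* - g_Y)/Δu.
β = (2.4 + 0.41)/1.08 = 2.81/1.08 = 2.60.

β ≈ 2.60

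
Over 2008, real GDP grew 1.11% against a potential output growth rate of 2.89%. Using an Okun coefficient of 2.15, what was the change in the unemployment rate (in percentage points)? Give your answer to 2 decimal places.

0.83 percentage points

Growth-rate Okun's law: g_Y = g_Y* - β × Δu, so Δu = (g_Y* - g_Y)/β.
Δu = (2.89 - 1.11)/2.15 = 1.78/2.15 = 0.83 percentage points.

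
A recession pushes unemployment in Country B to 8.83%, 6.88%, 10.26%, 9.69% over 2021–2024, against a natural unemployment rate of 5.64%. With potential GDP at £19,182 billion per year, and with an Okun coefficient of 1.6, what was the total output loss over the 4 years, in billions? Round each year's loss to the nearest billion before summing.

£4,021 billion

Year 2021: gap = -1.6 × (8.83 - 5.64) = -5.104%, loss ≈ 19182 × 5.104/100 ≈ 979.
Year 2022: gap = -1.6 × (6.88 - 5.64) = -1.984%, loss ≈ 19182 × 1.984/100 ≈ 381.
Year 2023: gap = -1.6 × (10.26 - 5.64) = -7.392%, loss ≈ 19182 × 7.392/100 ≈ 1418.
Year 2024: gap = -1.6 × (9.69 - 5.64) = -6.48%, loss ≈ 19182 × 6.48/100 ≈ 1243.
Total lost output = 979 + 381 + 1418 + 1243 = 4021 billion.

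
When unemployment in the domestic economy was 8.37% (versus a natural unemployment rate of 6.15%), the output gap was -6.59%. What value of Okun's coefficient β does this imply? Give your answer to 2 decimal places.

Okun's law: output gap = -β × (u - u*).
-6.59 = -β × (8.37 - 6.15) = -β × 2.22, so β = 6.59/2.22 = 2.97.

β ≈ 2.97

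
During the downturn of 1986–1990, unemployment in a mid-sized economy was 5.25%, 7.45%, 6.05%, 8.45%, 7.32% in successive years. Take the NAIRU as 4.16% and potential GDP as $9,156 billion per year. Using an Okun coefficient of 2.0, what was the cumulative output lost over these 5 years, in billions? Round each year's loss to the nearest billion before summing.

$2,513 billion

Year 1986: gap = -2.0 × (5.25 - 4.16) = -2.18%, loss ≈ 9156 × 2.18/100 ≈ 200.
Year 1987: gap = -2.0 × (7.45 - 4.16) = -6.58%, loss ≈ 9156 × 6.58/100 ≈ 602.
Year 1988: gap = -2.0 × (6.05 - 4.16) = -3.78%, loss ≈ 9156 × 3.78/100 ≈ 346.
Year 1989: gap = -2.0 × (8.45 - 4.16) = -8.58%, loss ≈ 9156 × 8.58/100 ≈ 786.
Year 1990: gap = -2.0 × (7.32 - 4.16) = -6.32%, loss ≈ 9156 × 6.32/100 ≈ 579.
Total lost output = 200 + 602 + 346 + 786 + 579 = 2513 billion.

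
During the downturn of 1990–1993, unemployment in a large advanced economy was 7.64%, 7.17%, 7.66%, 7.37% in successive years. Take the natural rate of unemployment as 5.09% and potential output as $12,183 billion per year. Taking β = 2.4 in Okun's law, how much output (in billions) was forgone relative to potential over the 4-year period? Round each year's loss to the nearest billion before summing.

Year 1990: gap = -2.4 × (7.64 - 5.09) = -6.12%, loss ≈ 12183 × 6.12/100 ≈ 746.
Year 1991: gap = -2.4 × (7.17 - 5.09) = -4.992%, loss ≈ 12183 × 4.992/100 ≈ 608.
Year 1992: gap = -2.4 × (7.66 - 5.09) = -6.168%, loss ≈ 12183 × 6.168/100 ≈ 751.
Year 1993: gap = -2.4 × (7.37 - 5.09) = -5.472%, loss ≈ 12183 × 5.472/100 ≈ 667.
Total lost output = 746 + 608 + 751 + 667 = 2772 billion.

$2,772 billion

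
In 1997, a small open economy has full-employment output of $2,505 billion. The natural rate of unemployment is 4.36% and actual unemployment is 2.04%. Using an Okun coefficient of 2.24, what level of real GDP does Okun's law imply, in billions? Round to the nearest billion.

$2,635 billion

Unemployment gap = 2.04 - 4.36 = -2.32 points, so the output gap is -2.24 × (-2.32) = 5.1968%.
Actual GDP = 2505 × (1 + 5.1968/100) = 2505 × 1.051968 ≈ 2635 billion.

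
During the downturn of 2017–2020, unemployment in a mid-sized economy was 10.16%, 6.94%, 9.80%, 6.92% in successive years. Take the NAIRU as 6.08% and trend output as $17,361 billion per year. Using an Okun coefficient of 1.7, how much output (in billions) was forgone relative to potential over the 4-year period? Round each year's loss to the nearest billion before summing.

Year 2017: gap = -1.7 × (10.16 - 6.08) = -6.936%, loss ≈ 17361 × 6.936/100 ≈ 1204.
Year 2018: gap = -1.7 × (6.94 - 6.08) = -1.462%, loss ≈ 17361 × 1.462/100 ≈ 254.
Year 2019: gap = -1.7 × (9.8 - 6.08) = -6.324%, loss ≈ 17361 × 6.324/100 ≈ 1098.
Year 2020: gap = -1.7 × (6.92 - 6.08) = -1.428%, loss ≈ 17361 × 1.428/100 ≈ 248.
Total lost output = 1204 + 254 + 1098 + 248 = 2804 billion.

$2,804 billion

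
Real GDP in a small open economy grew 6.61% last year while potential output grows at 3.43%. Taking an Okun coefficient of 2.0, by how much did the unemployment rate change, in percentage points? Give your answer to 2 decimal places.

Growth-rate Okun's law: g_Y = g_Y* - β × Δu, so Δu = (g_Y* - g_Y)/β.
Δu = (3.43 - 6.61)/2.0 = -3.18/2.0 = -1.59 percentage points.

-1.59 percentage points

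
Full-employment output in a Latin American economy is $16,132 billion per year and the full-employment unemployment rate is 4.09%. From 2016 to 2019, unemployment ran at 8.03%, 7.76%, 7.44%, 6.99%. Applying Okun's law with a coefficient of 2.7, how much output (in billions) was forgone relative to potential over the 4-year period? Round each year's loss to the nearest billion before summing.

$6,037 billion

Year 2016: gap = -2.7 × (8.03 - 4.09) = -10.638%, loss ≈ 16132 × 10.638/100 ≈ 1716.
Year 2017: gap = -2.7 × (7.76 - 4.09) = -9.909%, loss ≈ 16132 × 9.909/100 ≈ 1599.
Year 2018: gap = -2.7 × (7.44 - 4.09) = -9.045%, loss ≈ 16132 × 9.045/100 ≈ 1459.
Year 2019: gap = -2.7 × (6.99 - 4.09) = -7.83%, loss ≈ 16132 × 7.83/100 ≈ 1263.
Total lost output = 1716 + 1599 + 1459 + 1263 = 6037 billion.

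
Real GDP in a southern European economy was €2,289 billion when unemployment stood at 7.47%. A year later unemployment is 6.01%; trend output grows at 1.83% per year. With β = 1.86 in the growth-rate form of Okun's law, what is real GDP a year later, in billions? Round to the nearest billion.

€2,393 billion

Δu = 6.01 - 7.47 = -1.46 points.
Okun's law (growth form): g_Y = g_Y* - β × Δu = 1.83 - 1.86 × (-1.46) = 1.83 + 2.7156 = 4.5456%.
Real GDP in the next year = 2289 × (1 + 4.5456/100) = 2289 × 1.045456 ≈ 2393 billion.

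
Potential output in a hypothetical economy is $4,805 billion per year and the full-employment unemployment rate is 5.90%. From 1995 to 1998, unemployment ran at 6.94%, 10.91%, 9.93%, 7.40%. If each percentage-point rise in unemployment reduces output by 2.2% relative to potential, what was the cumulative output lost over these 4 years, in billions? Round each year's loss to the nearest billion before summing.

Year 1995: gap = -2.2 × (6.94 - 5.9) = -2.288%, loss ≈ 4805 × 2.288/100 ≈ 110.
Year 1996: gap = -2.2 × (10.91 - 5.9) = -11.022%, loss ≈ 4805 × 11.022/100 ≈ 530.
Year 1997: gap = -2.2 × (9.93 - 5.9) = -8.866%, loss ≈ 4805 × 8.866/100 ≈ 426.
Year 1998: gap = -2.2 × (7.4 - 5.9) = -3.3%, loss ≈ 4805 × 3.3/100 ≈ 159.
Total lost output = 110 + 530 + 426 + 159 = 1225 billion.

$1,225 billion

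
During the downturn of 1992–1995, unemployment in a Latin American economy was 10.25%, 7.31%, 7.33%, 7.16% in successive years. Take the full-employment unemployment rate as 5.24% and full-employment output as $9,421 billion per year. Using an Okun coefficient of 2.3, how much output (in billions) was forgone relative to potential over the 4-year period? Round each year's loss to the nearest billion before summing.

Year 1992: gap = -2.3 × (10.25 - 5.24) = -11.523%, loss ≈ 9421 × 11.523/100 ≈ 1086.
Year 1993: gap = -2.3 × (7.31 - 5.24) = -4.761%, loss ≈ 9421 × 4.761/100 ≈ 449.
Year 1994: gap = -2.3 × (7.33 - 5.24) = -4.807%, loss ≈ 9421 × 4.807/100 ≈ 453.
Year 1995: gap = -2.3 × (7.16 - 5.24) = -4.416%, loss ≈ 9421 × 4.416/100 ≈ 416.
Total lost output = 1086 + 449 + 453 + 416 = 2404 billion.

$2,404 billion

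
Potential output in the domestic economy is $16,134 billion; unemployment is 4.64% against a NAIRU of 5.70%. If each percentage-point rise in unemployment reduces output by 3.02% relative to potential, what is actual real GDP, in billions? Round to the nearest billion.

Unemployment gap = 4.64 - 5.7 = -1.06 points, so the output gap is -3.02 × (-1.06) = 3.2012%.
Actual GDP = 16134 × (1 + 3.2012/100) = 16134 × 1.032012 ≈ 16650 billion.

$16,650 billion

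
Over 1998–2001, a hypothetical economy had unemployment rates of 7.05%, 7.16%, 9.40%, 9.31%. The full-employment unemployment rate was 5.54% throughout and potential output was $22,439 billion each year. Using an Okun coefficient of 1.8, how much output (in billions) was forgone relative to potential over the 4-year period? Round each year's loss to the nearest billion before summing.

Year 1998: gap = -1.8 × (7.05 - 5.54) = -2.718%, loss ≈ 22439 × 2.718/100 ≈ 610.
Year 1999: gap = -1.8 × (7.16 - 5.54) = -2.916%, loss ≈ 22439 × 2.916/100 ≈ 654.
Year 2000: gap = -1.8 × (9.4 - 5.54) = -6.948%, loss ≈ 22439 × 6.948/100 ≈ 1559.
Year 2001: gap = -1.8 × (9.31 - 5.54) = -6.786%, loss ≈ 22439 × 6.786/100 ≈ 1523.
Total lost output = 610 + 654 + 1559 + 1523 = 4346 billion.

$4,346 billion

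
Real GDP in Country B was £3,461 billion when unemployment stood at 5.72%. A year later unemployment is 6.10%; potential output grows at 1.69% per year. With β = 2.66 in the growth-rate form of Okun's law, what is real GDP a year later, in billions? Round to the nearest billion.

Δu = 6.1 - 5.72 = 0.38 points.
Okun's law (growth form): g_Y = g_Y* - β × Δu = 1.69 - 2.66 × (0.38) = 1.69 - 1.0108 = 0.6792%.
Real GDP in the next year = 3461 × (1 + 0.6792/100) = 3461 × 1.006792 ≈ 3485 billion.

£3,485 billion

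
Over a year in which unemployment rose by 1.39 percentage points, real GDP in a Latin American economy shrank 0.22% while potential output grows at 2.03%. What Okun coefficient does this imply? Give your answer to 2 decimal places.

Growth form: g_Y = g_Y* - β × Δu, so β = (g_Y* - g_Y)/Δu.
β = (2.03 + 0.22)/1.39 = 2.25/1.39 = 1.62.

β ≈ 1.62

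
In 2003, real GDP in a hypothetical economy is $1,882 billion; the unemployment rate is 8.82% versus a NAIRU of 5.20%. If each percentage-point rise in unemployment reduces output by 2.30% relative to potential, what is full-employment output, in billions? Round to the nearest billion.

$2,053 billion

Unemployment gap = 8.82 - 5.2 = 3.62 points, so output gap = -2.3 × 3.62 = -8.326%.
Since Y = Y* × (1 + gap/100), Y* = 1882/0.91674 ≈ 2053 billion.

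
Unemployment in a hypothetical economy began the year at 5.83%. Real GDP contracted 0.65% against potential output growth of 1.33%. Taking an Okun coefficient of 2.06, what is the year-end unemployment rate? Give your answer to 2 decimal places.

Growth-rate Okun's law: g_Y = g_Y* - β × Δu, so Δu = (g_Y* - g_Y)/β.
Δu = (1.33 + 0.65)/2.06 = 1.98/2.06 = 0.96 percentage points.
Year-end unemployment = 5.83 + 0.96 = 6.79%.

6.79%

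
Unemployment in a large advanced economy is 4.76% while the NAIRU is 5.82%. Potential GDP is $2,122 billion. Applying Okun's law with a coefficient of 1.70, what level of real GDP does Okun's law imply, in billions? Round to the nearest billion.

$2,160 billion

Unemployment gap = 4.76 - 5.82 = -1.06 points, so the output gap is -1.7 × (-1.06) = 1.802%.
Actual GDP = 2122 × (1 + 1.802/100) = 2122 × 1.01802 ≈ 2160 billion.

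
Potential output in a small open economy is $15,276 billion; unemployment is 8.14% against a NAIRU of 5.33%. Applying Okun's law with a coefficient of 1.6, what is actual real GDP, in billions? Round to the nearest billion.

$14,589 billion

Unemployment gap = 8.14 - 5.33 = 2.81 points, so the output gap is -1.6 × 2.81 = -4.496%.
Actual GDP = 15276 × (1 - 4.496/100) = 15276 × 0.95504 ≈ 14589 billion.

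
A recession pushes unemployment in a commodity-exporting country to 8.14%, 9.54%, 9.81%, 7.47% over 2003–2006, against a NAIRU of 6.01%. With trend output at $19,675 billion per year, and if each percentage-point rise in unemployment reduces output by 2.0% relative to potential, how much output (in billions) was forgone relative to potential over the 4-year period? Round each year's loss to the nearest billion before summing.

Year 2003: gap = -2.0 × (8.14 - 6.01) = -4.26%, loss ≈ 19675 × 4.26/100 ≈ 838.
Year 2004: gap = -2.0 × (9.54 - 6.01) = -7.06%, loss ≈ 19675 × 7.06/100 ≈ 1389.
Year 2005: gap = -2.0 × (9.81 - 6.01) = -7.6%, loss ≈ 19675 × 7.6/100 ≈ 1495.
Year 2006: gap = -2.0 × (7.47 - 6.01) = -2.92%, loss ≈ 19675 × 2.92/100 ≈ 575.
Total lost output = 838 + 1389 + 1495 + 575 = 4297 billion.

$4,297 billion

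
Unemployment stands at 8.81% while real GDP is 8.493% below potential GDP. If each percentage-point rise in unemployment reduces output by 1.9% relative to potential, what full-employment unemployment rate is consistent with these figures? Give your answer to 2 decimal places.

4.34%

From Okun's law, u - u* = -(output gap)/β = -(-8.493)/1.9 = 4.47 points.
So u* = 8.81 - 4.47 = 4.34%.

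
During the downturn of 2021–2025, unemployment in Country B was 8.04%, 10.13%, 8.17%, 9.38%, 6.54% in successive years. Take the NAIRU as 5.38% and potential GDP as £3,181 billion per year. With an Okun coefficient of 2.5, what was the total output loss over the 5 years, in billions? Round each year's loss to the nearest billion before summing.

Year 2021: gap = -2.5 × (8.04 - 5.38) = -6.65%, loss ≈ 3181 × 6.65/100 ≈ 212.
Year 2022: gap = -2.5 × (10.13 - 5.38) = -11.875%, loss ≈ 3181 × 11.875/100 ≈ 378.
Year 2023: gap = -2.5 × (8.17 - 5.38) = -6.975%, loss ≈ 3181 × 6.975/100 ≈ 222.
Year 2024: gap = -2.5 × (9.38 - 5.38) = -10%, loss ≈ 3181 × 10/100 ≈ 318.
Year 2025: gap = -2.5 × (6.54 - 5.38) = -2.9%, loss ≈ 3181 × 2.9/100 ≈ 92.
Total lost output = 212 + 378 + 222 + 318 + 92 = 1222 billion.

£1,222 billion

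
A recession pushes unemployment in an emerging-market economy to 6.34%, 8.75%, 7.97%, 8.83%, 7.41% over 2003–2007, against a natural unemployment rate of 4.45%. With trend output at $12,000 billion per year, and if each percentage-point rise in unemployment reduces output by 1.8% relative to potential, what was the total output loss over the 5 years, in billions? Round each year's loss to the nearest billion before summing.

$3,682 billion

Year 2003: gap = -1.8 × (6.34 - 4.45) = -3.402%, loss ≈ 12000 × 3.402/100 ≈ 408.
Year 2004: gap = -1.8 × (8.75 - 4.45) = -7.74%, loss ≈ 12000 × 7.74/100 ≈ 929.
Year 2005: gap = -1.8 × (7.97 - 4.45) = -6.336%, loss ≈ 12000 × 6.336/100 ≈ 760.
Year 2006: gap = -1.8 × (8.83 - 4.45) = -7.884%, loss ≈ 12000 × 7.884/100 ≈ 946.
Year 2007: gap = -1.8 × (7.41 - 4.45) = -5.328%, loss ≈ 12000 × 5.328/100 ≈ 639.
Total lost output = 408 + 929 + 760 + 946 + 639 = 3682 billion.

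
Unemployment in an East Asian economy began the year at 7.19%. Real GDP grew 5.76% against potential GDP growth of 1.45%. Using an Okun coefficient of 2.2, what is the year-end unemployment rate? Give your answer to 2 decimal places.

Growth-rate Okun's law: g_Y = g_Y* - β × Δu, so Δu = (g_Y* - g_Y)/β.
Δu = (1.45 - 5.76)/2.2 = -4.31/2.2 = -1.96 percentage points.
Year-end unemployment = 7.19 - 1.96 = 5.23%.

5.23%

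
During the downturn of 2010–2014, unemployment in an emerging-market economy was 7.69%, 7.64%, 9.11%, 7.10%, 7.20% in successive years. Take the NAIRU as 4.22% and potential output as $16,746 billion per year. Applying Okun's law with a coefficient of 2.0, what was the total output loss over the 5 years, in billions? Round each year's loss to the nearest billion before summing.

$5,908 billion

Year 2010: gap = -2.0 × (7.69 - 4.22) = -6.94%, loss ≈ 16746 × 6.94/100 ≈ 1162.
Year 2011: gap = -2.0 × (7.64 - 4.22) = -6.84%, loss ≈ 16746 × 6.84/100 ≈ 1145.
Year 2012: gap = -2.0 × (9.11 - 4.22) = -9.78%, loss ≈ 16746 × 9.78/100 ≈ 1638.
Year 2013: gap = -2.0 × (7.1 - 4.22) = -5.76%, loss ≈ 16746 × 5.76/100 ≈ 965.
Year 2014: gap = -2.0 × (7.2 - 4.22) = -5.96%, loss ≈ 16746 × 5.96/100 ≈ 998.
Total lost output = 1162 + 1145 + 1638 + 965 + 998 = 5908 billion.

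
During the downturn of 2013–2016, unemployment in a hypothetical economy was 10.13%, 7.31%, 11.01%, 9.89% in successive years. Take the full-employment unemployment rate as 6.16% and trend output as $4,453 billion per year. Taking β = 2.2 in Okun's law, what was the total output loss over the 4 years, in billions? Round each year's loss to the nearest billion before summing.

Year 2013: gap = -2.2 × (10.13 - 6.16) = -8.734%, loss ≈ 4453 × 8.734/100 ≈ 389.
Year 2014: gap = -2.2 × (7.31 - 6.16) = -2.53%, loss ≈ 4453 × 2.53/100 ≈ 113.
Year 2015: gap = -2.2 × (11.01 - 6.16) = -10.67%, loss ≈ 4453 × 10.67/100 ≈ 475.
Year 2016: gap = -2.2 × (9.89 - 6.16) = -8.206%, loss ≈ 4453 × 8.206/100 ≈ 365.
Total lost output = 389 + 113 + 475 + 365 = 1342 billion.

$1,342 billion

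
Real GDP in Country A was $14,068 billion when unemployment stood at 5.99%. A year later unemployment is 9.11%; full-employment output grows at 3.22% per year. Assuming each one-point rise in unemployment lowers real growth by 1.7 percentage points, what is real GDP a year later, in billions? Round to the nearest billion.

$13,775 billion

Δu = 9.11 - 5.99 = 3.12 points.
Okun's law (growth form): g_Y = g_Y* - β × Δu = 3.22 - 1.7 × (3.12) = 3.22 - 5.304 = -2.084%.
Real GDP in the next year = 14068 × (1 - 2.084/100) = 14068 × 0.97916 ≈ 13775 billion.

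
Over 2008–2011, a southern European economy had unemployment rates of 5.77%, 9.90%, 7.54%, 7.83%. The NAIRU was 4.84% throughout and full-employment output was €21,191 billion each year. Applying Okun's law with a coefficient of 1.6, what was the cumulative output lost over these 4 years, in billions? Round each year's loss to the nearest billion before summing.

€3,960 billion

Year 2008: gap = -1.6 × (5.77 - 4.84) = -1.488%, loss ≈ 21191 × 1.488/100 ≈ 315.
Year 2009: gap = -1.6 × (9.9 - 4.84) = -8.096%, loss ≈ 21191 × 8.096/100 ≈ 1716.
Year 2010: gap = -1.6 × (7.54 - 4.84) = -4.32%, loss ≈ 21191 × 4.32/100 ≈ 915.
Year 2011: gap = -1.6 × (7.83 - 4.84) = -4.784%, loss ≈ 21191 × 4.784/100 ≈ 1014.
Total lost output = 315 + 1716 + 915 + 1014 = 3960 billion.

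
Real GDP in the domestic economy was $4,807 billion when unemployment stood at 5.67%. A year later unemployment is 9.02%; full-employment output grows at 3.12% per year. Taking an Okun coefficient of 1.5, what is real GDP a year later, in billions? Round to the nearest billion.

Δu = 9.02 - 5.67 = 3.35 points.
Okun's law (growth form): g_Y = g_Y* - β × Δu = 3.12 - 1.5 × (3.35) = 3.12 - 5.025 = -1.905%.
Real GDP in the next year = 4807 × (1 - 1.905/100) = 4807 × 0.98095 ≈ 4715 billion.

$4,715 billion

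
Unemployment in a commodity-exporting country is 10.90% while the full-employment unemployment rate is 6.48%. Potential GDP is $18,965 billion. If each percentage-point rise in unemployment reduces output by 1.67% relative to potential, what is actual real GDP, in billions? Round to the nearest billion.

$17,565 billion

Unemployment gap = 10.9 - 6.48 = 4.42 points, so the output gap is -1.67 × 4.42 = -7.3814%.
Actual GDP = 18965 × (1 - 7.3814/100) = 18965 × 0.926186 ≈ 17565 billion.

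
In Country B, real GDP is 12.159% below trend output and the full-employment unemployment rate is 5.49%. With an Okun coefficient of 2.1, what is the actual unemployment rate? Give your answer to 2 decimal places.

From Okun's law, u - u* = -(output gap)/β = -(-12.159)/2.1 = 5.79 points.
So u = 5.49 + 5.79 = 11.28%.

11.28%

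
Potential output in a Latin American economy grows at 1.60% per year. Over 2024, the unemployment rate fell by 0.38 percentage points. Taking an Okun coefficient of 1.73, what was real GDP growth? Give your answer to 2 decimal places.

Growth-rate Okun's law: g_Y = g_Y* - β × Δu.
g_Y = 1.60 - 1.73 × (-0.38) = 1.6 + 0.6574 = 2.2574%, i.e. 2.26% to 2 d.p.

2.26%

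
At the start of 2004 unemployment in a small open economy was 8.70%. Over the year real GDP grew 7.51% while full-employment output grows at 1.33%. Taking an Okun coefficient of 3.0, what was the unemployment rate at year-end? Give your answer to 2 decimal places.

Growth-rate Okun's law: g_Y = g_Y* - β × Δu, so Δu = (g_Y* - g_Y)/β.
Δu = (1.33 - 7.51)/3.0 = -6.18/3.0 = -2.06 percentage points.
Year-end unemployment = 8.7 - 2.06 = 6.64%.

6.64%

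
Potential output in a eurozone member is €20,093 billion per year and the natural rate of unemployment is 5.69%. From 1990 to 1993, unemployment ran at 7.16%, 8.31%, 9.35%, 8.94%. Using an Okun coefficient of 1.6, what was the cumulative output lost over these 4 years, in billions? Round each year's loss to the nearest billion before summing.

€3,537 billion

Year 1990: gap = -1.6 × (7.16 - 5.69) = -2.352%, loss ≈ 20093 × 2.352/100 ≈ 473.
Year 1991: gap = -1.6 × (8.31 - 5.69) = -4.192%, loss ≈ 20093 × 4.192/100 ≈ 842.
Year 1992: gap = -1.6 × (9.35 - 5.69) = -5.856%, loss ≈ 20093 × 5.856/100 ≈ 1177.
Year 1993: gap = -1.6 × (8.94 - 5.69) = -5.2%, loss ≈ 20093 × 5.2/100 ≈ 1045.
Total lost output = 473 + 842 + 1177 + 1045 = 3537 billion.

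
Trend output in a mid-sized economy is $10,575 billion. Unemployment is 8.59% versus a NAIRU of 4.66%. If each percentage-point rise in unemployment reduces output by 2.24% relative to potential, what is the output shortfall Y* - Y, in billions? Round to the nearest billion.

Output gap = -2.24 × (8.59 - 4.66) = -2.24 × 3.93 = -8.8032%.
Actual GDP ≈ 10575 × 0.911968 ≈ 9644 billion, so the shortfall is 10575 - 9644 = 931 billion.

$931 billion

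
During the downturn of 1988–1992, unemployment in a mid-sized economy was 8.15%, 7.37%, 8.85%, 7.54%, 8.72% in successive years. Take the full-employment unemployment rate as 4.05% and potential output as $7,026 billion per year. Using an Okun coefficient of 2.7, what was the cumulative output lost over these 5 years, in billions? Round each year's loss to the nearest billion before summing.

$3,867 billion

Year 1988: gap = -2.7 × (8.15 - 4.05) = -11.07%, loss ≈ 7026 × 11.07/100 ≈ 778.
Year 1989: gap = -2.7 × (7.37 - 4.05) = -8.964%, loss ≈ 7026 × 8.964/100 ≈ 630.
Year 1990: gap = -2.7 × (8.85 - 4.05) = -12.96%, loss ≈ 7026 × 12.96/100 ≈ 911.
Year 1991: gap = -2.7 × (7.54 - 4.05) = -9.423%, loss ≈ 7026 × 9.423/100 ≈ 662.
Year 1992: gap = -2.7 × (8.72 - 4.05) = -12.609%, loss ≈ 7026 × 12.609/100 ≈ 886.
Total lost output = 778 + 630 + 911 + 662 + 886 = 3867 billion.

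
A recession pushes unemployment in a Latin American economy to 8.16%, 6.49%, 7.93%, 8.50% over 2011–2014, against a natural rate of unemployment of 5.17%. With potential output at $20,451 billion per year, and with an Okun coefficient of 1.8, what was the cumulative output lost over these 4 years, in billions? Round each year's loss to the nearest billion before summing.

$3,829 billion

Year 2011: gap = -1.8 × (8.16 - 5.17) = -5.382%, loss ≈ 20451 × 5.382/100 ≈ 1101.
Year 2012: gap = -1.8 × (6.49 - 5.17) = -2.376%, loss ≈ 20451 × 2.376/100 ≈ 486.
Year 2013: gap = -1.8 × (7.93 - 5.17) = -4.968%, loss ≈ 20451 × 4.968/100 ≈ 1016.
Year 2014: gap = -1.8 × (8.5 - 5.17) = -5.994%, loss ≈ 20451 × 5.994/100 ≈ 1226.
Total lost output = 1101 + 486 + 1016 + 1226 = 3829 billion.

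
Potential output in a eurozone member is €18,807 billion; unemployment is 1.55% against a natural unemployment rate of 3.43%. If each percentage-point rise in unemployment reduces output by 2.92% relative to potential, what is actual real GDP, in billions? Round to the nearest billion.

Unemployment gap = 1.55 - 3.43 = -1.88 points, so the output gap is -2.92 × (-1.88) = 5.4896%.
Actual GDP = 18807 × (1 + 5.4896/100) = 18807 × 1.054896 ≈ 19839 billion.

€19,839 billion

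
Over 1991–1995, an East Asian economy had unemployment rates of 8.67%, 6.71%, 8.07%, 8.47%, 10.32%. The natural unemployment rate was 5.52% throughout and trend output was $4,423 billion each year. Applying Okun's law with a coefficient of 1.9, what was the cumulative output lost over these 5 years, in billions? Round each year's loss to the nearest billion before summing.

Year 1991: gap = -1.9 × (8.67 - 5.52) = -5.985%, loss ≈ 4423 × 5.985/100 ≈ 265.
Year 1992: gap = -1.9 × (6.71 - 5.52) = -2.261%, loss ≈ 4423 × 2.261/100 ≈ 100.
Year 1993: gap = -1.9 × (8.07 - 5.52) = -4.845%, loss ≈ 4423 × 4.845/100 ≈ 214.
Year 1994: gap = -1.9 × (8.47 - 5.52) = -5.605%, loss ≈ 4423 × 5.605/100 ≈ 248.
Year 1995: gap = -1.9 × (10.32 - 5.52) = -9.12%, loss ≈ 4423 × 9.12/100 ≈ 403.
Total lost output = 265 + 100 + 214 + 248 + 403 = 1230 billion.

$1,230 billion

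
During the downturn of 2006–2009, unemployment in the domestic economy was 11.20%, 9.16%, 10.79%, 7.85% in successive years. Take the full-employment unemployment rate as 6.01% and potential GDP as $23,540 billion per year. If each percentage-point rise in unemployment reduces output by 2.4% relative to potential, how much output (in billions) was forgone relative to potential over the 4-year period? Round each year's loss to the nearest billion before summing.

$8,453 billion

Year 2006: gap = -2.4 × (11.2 - 6.01) = -12.456%, loss ≈ 23540 × 12.456/100 ≈ 2932.
Year 2007: gap = -2.4 × (9.16 - 6.01) = -7.56%, loss ≈ 23540 × 7.56/100 ≈ 1780.
Year 2008: gap = -2.4 × (10.79 - 6.01) = -11.472%, loss ≈ 23540 × 11.472/100 ≈ 2701.
Year 2009: gap = -2.4 × (7.85 - 6.01) = -4.416%, loss ≈ 23540 × 4.416/100 ≈ 1040.
Total lost output = 2932 + 1780 + 2701 + 1040 = 8453 billion.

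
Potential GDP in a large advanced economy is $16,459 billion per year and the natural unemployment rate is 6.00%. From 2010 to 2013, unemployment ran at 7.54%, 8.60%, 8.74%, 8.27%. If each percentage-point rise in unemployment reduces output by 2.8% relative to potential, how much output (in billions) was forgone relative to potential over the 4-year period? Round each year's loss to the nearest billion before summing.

Year 2010: gap = -2.8 × (7.54 - 6) = -4.312%, loss ≈ 16459 × 4.312/100 ≈ 710.
Year 2011: gap = -2.8 × (8.6 - 6) = -7.28%, loss ≈ 16459 × 7.28/100 ≈ 1198.
Year 2012: gap = -2.8 × (8.74 - 6) = -7.672%, loss ≈ 16459 × 7.672/100 ≈ 1263.
Year 2013: gap = -2.8 × (8.27 - 6) = -6.356%, loss ≈ 16459 × 6.356/100 ≈ 1046.
Total lost output = 710 + 1198 + 1263 + 1046 = 4217 billion.

$4,217 billion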